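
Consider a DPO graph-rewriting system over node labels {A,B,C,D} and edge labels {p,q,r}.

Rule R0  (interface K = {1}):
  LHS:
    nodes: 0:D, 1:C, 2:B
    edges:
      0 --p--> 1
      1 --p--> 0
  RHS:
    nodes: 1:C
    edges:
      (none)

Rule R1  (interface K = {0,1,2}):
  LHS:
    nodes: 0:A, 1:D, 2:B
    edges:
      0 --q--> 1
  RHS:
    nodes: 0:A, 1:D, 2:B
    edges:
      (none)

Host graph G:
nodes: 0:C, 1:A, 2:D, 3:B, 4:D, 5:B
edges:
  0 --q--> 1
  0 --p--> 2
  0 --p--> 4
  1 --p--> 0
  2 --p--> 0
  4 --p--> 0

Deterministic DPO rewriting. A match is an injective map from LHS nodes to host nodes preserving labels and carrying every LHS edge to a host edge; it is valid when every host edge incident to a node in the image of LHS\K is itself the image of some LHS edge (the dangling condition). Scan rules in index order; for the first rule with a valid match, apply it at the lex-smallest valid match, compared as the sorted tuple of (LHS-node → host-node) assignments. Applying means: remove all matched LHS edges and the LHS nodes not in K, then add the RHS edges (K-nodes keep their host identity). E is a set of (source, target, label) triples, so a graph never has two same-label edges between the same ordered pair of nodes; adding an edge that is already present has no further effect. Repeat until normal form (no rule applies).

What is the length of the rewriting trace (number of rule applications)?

[0] host  ⇒  6 nodes, 6 edges  {0-q->1 0-p->2 0-p->4 1-p->0 2-p->0 4-p->0}
[1] R0 @ {0↦2, 1↦0, 2↦3}  ⇒  4 nodes, 4 edges  {0-q->1 0-p->4 1-p->0 4-p->0}
[2] R0 @ {0↦4, 1↦0, 2↦5}  ⇒  2 nodes, 2 edges  {0-q->1 1-p->0}
normal form: no rule applies after step 2

Answer: 2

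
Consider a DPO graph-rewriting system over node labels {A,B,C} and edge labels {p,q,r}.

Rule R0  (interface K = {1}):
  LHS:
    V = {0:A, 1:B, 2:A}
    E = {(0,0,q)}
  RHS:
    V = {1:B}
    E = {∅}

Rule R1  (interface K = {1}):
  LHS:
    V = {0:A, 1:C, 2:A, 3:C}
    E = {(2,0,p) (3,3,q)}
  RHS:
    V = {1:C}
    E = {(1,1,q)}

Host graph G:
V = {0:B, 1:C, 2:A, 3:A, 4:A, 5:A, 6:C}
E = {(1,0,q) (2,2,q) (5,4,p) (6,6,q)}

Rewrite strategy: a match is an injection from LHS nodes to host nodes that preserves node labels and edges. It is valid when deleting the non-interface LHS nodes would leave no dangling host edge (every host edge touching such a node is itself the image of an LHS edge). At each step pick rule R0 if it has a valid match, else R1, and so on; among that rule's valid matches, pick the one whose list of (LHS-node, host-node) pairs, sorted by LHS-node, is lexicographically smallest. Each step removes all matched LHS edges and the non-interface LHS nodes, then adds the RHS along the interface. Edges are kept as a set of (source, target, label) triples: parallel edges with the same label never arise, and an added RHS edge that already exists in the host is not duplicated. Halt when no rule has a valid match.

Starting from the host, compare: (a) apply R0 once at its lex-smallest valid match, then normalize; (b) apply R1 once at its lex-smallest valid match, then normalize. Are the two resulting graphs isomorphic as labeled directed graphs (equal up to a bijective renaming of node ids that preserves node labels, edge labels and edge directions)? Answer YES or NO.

branch R0-first: apply at {0↦2, 1↦0, 2↦3} → |E|=3, then 1 more step(s) → NF |V|=2 |E|=2 V={0:B, 1:C} E=1-q->0 1-q->1
branch R1-first: apply at {0↦4, 1↦1, 2↦5, 3↦6} → |E|=3, then 1 more step(s) → NF |V|=2 |E|=2 V={0:B, 1:C} E=1-q->0 1-q->1
graphs isomorphic (equal up to label-preserving node renaming)

Answer: YES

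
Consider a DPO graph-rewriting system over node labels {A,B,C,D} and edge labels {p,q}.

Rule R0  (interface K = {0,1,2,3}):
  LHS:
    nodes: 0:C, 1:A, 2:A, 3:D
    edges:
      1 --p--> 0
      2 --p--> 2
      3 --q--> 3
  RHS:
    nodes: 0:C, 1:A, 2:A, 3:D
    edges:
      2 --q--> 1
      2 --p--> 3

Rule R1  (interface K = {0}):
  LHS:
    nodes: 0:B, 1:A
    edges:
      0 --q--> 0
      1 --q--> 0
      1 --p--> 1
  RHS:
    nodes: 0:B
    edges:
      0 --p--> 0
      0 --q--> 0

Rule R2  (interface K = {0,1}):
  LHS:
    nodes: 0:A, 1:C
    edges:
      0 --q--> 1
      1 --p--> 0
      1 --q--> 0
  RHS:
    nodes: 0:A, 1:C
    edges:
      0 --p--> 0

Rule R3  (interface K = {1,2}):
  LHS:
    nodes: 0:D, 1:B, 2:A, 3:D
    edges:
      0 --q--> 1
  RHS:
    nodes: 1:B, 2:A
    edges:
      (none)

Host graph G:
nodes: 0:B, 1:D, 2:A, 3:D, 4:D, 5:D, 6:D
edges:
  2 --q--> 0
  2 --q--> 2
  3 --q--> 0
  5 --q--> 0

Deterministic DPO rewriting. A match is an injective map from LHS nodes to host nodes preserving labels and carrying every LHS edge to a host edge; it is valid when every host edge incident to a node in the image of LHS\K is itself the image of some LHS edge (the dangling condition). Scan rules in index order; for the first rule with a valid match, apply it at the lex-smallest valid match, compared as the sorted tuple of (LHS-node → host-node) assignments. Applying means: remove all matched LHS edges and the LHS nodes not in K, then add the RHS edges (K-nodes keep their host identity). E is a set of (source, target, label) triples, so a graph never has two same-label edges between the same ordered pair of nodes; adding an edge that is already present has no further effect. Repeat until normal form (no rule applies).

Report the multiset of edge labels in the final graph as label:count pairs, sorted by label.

Answer: q:2

Steps:
start.  V:7 E:4  edges: 2-q->0 2-q->2 3-q->0 5-q->0
1. fire R3 via {0↦3, 1↦0, 2↦2, 3↦1}  →  V:5 E:3  edges: 2-q->0 2-q->2 5-q->0
2. fire R3 via {0↦5, 1↦0, 2↦2, 3↦4}  →  V:3 E:2  edges: 2-q->0 2-q->2
final graph: no rule applies after step 2
NF edges: [(2, 0, 'q'), (2, 2, 'q')]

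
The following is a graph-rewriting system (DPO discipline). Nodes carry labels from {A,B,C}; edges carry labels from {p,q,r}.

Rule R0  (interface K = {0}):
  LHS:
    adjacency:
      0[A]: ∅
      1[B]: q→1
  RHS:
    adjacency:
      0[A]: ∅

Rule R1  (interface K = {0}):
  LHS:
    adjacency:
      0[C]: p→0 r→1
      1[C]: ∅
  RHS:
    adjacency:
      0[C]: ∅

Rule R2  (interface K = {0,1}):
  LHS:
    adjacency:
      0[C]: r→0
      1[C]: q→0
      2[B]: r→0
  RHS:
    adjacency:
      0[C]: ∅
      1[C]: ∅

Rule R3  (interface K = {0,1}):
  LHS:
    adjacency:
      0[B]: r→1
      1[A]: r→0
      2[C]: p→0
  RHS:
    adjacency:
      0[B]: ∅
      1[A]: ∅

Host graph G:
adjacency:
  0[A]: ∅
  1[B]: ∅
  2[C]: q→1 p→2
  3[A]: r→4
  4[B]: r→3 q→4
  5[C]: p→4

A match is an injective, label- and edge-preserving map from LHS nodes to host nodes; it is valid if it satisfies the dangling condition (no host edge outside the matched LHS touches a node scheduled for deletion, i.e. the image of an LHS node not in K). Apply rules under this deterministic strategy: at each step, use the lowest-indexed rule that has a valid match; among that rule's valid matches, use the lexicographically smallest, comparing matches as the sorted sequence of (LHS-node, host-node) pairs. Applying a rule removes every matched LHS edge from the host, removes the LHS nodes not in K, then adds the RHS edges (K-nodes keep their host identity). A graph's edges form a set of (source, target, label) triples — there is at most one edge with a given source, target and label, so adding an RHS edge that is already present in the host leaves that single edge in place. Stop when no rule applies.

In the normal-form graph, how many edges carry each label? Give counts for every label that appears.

start.  V:6 E:6  edges: 2-q->1 2-p->2 3-r->4 4-r->3 4-q->4 5-p->4
1. fire R3 via {0↦4, 1↦3, 2↦5}  →  V:5 E:3  edges: 2-q->1 2-p->2 4-q->4
2. fire R0 via {0↦0, 1↦4}  →  V:4 E:2  edges: 2-q->1 2-p->2
final graph: no rule applies after step 2
NF edges: [(2, 1, 'q'), (2, 2, 'p')]

Answer: p:1 q:1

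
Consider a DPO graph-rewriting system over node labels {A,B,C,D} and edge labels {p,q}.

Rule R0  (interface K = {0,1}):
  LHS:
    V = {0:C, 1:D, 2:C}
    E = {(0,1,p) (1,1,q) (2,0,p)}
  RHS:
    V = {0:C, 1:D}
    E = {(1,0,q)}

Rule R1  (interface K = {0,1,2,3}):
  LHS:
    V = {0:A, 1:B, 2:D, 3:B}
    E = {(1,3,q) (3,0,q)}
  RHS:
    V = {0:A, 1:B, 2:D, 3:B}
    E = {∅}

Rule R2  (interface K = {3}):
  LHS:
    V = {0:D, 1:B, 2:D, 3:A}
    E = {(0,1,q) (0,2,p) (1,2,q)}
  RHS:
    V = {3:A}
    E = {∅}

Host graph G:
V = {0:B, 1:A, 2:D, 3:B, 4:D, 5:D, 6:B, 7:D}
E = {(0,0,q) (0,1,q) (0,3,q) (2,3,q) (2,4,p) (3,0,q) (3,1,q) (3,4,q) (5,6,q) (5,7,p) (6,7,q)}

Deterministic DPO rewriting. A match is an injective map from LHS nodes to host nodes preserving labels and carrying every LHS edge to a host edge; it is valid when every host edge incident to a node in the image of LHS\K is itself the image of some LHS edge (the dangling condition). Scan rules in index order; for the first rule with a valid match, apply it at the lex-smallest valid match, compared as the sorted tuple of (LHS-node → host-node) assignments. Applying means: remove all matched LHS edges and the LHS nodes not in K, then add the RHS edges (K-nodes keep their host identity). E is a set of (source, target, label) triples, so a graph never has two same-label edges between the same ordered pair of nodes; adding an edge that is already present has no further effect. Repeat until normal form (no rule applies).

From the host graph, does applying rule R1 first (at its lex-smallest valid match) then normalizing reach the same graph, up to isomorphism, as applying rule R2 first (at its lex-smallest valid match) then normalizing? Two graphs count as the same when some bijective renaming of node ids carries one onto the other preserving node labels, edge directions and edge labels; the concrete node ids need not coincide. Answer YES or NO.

Answer: YES

Steps:
branch R1-first: apply at {0↦1, 1↦0, 2↦2, 3↦3} → |E|=9, then 3 more step(s) → NF |V|=2 |E|=1 V={0:B, 1:A} E=0-q->0
branch R2-first: apply at {0↦5, 1↦6, 2↦7, 3↦1} → |E|=8, then 3 more step(s) → NF |V|=2 |E|=1 V={0:B, 1:A} E=0-q->0
graphs isomorphic (equal up to label-preserving node renaming)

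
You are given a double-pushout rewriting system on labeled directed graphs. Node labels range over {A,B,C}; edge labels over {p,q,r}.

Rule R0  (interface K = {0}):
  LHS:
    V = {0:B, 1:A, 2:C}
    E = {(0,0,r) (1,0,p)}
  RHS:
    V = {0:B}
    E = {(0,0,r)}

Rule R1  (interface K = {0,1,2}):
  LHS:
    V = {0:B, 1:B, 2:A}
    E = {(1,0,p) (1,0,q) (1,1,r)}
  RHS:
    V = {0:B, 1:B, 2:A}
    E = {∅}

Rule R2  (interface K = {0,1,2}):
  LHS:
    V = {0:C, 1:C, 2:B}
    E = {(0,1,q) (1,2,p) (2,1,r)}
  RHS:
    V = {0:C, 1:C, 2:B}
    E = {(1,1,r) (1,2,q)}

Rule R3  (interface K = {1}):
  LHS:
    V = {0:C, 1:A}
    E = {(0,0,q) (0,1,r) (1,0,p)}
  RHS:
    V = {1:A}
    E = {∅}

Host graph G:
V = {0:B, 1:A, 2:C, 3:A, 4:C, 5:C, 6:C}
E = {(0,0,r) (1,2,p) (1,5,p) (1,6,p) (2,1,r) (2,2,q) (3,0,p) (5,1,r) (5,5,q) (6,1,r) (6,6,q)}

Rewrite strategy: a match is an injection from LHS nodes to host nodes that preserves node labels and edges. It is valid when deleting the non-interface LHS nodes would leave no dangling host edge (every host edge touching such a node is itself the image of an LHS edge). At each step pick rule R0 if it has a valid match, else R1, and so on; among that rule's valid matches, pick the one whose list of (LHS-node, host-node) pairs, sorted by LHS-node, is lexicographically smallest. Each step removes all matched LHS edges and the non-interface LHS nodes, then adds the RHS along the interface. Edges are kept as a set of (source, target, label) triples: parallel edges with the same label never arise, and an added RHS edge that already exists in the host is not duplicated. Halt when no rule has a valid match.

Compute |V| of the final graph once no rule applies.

initial: |V|=7 |E|=11  E = 0-r->0 1-p->2 1-p->5 1-p->6 2-r->1 2-q->2 3-p->0 5-r->1 5-q->5 6-r->1 6-q->6
step 1: apply R0 at {0↦0, 1↦3, 2↦4}  → |V|=5 |E|=10  E = 0-r->0 1-p->2 1-p->5 1-p->6 2-r->1 2-q->2 5-r->1 5-q->5 6-r->1 6-q->6
step 2: apply R3 at {0↦2, 1↦1}  → |V|=4 |E|=7  E = 0-r->0 1-p->5 1-p->6 5-r->1 5-q->5 6-r->1 6-q->6
step 3: apply R3 at {0↦5, 1↦1}  → |V|=3 |E|=4  E = 0-r->0 1-p->6 6-r->1 6-q->6
step 4: apply R3 at {0↦6, 1↦1}  → |V|=2 |E|=1  E = 0-r->0
final graph: no rule applies after step 4
NF nodes: {0:B, 1:A}

Answer: 2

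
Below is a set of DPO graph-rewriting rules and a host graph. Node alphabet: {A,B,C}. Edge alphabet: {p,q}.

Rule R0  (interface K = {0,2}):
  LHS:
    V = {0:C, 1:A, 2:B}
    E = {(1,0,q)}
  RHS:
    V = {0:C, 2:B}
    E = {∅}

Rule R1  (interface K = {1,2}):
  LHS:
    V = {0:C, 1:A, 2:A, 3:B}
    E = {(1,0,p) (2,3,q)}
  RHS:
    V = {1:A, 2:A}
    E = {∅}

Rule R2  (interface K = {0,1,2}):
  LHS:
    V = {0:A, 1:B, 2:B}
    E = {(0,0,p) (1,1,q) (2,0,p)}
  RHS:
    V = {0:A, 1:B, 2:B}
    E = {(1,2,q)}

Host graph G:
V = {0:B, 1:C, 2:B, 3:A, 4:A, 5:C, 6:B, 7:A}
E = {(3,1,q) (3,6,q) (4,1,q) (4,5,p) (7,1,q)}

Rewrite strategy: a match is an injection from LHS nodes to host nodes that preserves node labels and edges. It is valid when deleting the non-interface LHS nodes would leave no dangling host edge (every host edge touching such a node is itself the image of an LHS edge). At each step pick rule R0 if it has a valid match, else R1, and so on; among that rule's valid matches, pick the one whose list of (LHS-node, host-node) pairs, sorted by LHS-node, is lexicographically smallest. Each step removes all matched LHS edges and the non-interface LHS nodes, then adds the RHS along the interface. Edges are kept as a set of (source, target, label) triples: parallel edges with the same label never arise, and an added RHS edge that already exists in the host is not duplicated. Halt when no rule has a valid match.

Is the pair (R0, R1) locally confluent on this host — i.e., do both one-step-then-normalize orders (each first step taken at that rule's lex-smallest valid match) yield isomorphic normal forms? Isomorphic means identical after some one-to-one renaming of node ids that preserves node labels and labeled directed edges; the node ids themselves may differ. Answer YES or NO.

branch R0-first: apply at {0↦1, 1↦7, 2↦0} → |E|=4, then 3 more step(s) → NF |V|=3 |E|=0 V={0:B, 1:C, 2:B} E=∅
branch R1-first: apply at {0↦5, 1↦4, 2↦3, 3↦6} → |E|=3, then 3 more step(s) → NF |V|=3 |E|=0 V={0:B, 1:C, 2:B} E=∅
graphs isomorphic (equal up to label-preserving node renaming)

Answer: YES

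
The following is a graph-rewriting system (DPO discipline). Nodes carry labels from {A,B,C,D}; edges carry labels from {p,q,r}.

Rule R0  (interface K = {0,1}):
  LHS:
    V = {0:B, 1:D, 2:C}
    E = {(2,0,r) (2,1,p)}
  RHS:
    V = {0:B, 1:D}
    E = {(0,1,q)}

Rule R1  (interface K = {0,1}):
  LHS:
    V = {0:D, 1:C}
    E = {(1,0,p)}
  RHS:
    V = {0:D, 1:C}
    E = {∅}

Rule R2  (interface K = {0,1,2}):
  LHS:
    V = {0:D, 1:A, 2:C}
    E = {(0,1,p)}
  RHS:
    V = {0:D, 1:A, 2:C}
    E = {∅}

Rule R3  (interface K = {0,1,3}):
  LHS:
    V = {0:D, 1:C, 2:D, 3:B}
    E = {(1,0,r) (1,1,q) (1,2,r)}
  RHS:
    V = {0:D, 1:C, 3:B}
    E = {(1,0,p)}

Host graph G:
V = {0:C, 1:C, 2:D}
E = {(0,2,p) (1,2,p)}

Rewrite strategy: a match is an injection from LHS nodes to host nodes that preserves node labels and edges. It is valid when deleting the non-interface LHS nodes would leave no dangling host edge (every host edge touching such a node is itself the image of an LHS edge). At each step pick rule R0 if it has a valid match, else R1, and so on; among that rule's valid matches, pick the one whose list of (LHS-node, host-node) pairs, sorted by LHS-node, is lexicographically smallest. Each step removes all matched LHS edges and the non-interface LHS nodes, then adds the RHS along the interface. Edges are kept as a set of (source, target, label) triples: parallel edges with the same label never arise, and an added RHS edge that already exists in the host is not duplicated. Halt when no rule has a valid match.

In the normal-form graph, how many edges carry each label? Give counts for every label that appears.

Answer: (no edges)

Rewrite trace:
start.  V:3 E:2  edges: 0-p->2 1-p->2
1. fire R1 via {0↦2, 1↦0}  →  V:3 E:1  edges: 1-p->2
2. fire R1 via {0↦2, 1↦1}  →  V:3 E:0  edges: ∅
halt: no rule applies after step 2
NF edges: []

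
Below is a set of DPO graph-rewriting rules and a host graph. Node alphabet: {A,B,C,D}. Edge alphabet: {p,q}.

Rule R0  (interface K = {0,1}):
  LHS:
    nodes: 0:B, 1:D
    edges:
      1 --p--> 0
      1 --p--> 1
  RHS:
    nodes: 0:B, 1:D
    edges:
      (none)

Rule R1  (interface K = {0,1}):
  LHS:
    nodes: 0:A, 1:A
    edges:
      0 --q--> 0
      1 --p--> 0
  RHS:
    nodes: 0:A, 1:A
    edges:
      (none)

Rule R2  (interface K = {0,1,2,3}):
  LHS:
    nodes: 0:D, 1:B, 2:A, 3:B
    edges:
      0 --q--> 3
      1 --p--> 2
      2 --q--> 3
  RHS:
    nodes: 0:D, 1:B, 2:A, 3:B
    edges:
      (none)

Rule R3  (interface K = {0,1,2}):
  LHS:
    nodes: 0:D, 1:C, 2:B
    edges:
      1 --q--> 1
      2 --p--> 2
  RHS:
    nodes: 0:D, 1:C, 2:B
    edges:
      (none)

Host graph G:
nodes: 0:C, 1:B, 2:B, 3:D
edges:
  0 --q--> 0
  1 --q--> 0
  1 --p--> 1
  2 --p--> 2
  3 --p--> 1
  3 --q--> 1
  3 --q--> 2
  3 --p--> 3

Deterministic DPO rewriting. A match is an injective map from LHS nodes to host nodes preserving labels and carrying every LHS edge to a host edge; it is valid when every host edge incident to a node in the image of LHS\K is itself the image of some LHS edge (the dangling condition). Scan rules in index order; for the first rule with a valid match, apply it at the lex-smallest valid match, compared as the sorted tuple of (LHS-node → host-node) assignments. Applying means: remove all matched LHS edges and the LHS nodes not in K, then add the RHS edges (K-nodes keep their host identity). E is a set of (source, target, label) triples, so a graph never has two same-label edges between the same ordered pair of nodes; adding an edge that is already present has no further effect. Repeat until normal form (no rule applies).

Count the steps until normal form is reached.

Answer: 2

Rewrite trace:
[0] host  ⇒  4 nodes, 8 edges  {0-q->0 1-q->0 1-p->1 2-p->2 3-p->1 3-q->1 3-q->2 3-p->3}
[1] R0 @ {0↦1, 1↦3}  ⇒  4 nodes, 6 edges  {0-q->0 1-q->0 1-p->1 2-p->2 3-q->1 3-q->2}
[2] R3 @ {0↦3, 1↦0, 2↦1}  ⇒  4 nodes, 4 edges  {1-q->0 2-p->2 3-q->1 3-q->2}
final graph: no rule applies after step 2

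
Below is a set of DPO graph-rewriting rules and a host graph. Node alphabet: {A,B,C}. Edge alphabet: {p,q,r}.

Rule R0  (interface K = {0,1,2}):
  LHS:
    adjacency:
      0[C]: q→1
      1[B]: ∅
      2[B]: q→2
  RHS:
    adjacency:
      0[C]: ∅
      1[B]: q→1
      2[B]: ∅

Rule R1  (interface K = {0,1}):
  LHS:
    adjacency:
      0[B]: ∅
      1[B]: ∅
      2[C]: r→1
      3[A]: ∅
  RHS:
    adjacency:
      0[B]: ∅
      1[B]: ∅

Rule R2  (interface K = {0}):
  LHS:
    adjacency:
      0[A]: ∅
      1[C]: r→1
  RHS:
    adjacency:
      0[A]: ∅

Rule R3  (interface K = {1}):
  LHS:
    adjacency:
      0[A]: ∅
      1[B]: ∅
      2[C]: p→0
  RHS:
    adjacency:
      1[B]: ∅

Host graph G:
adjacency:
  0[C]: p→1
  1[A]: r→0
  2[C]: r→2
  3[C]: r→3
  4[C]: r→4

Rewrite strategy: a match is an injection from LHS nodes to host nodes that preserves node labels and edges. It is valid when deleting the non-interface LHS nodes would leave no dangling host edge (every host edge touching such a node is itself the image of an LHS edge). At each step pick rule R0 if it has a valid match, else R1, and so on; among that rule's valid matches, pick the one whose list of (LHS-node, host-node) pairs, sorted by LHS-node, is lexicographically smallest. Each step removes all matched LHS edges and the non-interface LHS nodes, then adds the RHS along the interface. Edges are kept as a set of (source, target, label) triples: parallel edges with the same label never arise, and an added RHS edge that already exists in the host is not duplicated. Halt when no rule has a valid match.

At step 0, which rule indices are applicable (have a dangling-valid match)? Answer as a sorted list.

R0: no valid match — LHS pattern not found
R1: no valid match — LHS pattern not found
R2: 3 valid matches — {0↦1, 1↦2}, {0↦1, 1↦3}, {0↦1, 1↦4}
R3: no valid match — LHS pattern not found

Answer: [R2]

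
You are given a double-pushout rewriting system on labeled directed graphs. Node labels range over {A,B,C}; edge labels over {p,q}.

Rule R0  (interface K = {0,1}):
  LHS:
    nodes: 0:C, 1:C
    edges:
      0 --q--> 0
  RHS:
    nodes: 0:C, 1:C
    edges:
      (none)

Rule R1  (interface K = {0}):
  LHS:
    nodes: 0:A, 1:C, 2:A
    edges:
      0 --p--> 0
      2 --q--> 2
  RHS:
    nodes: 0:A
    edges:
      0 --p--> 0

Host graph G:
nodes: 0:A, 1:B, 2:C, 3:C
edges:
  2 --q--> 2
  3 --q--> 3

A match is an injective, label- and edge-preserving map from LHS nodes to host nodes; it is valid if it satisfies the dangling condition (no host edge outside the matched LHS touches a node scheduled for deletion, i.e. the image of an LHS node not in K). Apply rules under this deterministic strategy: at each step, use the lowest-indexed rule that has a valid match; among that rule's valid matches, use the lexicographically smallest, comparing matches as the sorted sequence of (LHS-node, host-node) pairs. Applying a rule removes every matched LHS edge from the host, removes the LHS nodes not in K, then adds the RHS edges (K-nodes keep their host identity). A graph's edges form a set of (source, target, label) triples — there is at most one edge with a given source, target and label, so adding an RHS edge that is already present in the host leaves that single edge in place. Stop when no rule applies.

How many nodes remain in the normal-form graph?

start.  V:4 E:2  edges: 2-q->2 3-q->3
1. fire R0 via {0↦2, 1↦3}  →  V:4 E:1  edges: 3-q->3
2. fire R0 via {0↦3, 1↦2}  →  V:4 E:0  edges: ∅
final graph: no rule applies after step 2
NF nodes: {0:A, 1:B, 2:C, 3:C}

Answer: 4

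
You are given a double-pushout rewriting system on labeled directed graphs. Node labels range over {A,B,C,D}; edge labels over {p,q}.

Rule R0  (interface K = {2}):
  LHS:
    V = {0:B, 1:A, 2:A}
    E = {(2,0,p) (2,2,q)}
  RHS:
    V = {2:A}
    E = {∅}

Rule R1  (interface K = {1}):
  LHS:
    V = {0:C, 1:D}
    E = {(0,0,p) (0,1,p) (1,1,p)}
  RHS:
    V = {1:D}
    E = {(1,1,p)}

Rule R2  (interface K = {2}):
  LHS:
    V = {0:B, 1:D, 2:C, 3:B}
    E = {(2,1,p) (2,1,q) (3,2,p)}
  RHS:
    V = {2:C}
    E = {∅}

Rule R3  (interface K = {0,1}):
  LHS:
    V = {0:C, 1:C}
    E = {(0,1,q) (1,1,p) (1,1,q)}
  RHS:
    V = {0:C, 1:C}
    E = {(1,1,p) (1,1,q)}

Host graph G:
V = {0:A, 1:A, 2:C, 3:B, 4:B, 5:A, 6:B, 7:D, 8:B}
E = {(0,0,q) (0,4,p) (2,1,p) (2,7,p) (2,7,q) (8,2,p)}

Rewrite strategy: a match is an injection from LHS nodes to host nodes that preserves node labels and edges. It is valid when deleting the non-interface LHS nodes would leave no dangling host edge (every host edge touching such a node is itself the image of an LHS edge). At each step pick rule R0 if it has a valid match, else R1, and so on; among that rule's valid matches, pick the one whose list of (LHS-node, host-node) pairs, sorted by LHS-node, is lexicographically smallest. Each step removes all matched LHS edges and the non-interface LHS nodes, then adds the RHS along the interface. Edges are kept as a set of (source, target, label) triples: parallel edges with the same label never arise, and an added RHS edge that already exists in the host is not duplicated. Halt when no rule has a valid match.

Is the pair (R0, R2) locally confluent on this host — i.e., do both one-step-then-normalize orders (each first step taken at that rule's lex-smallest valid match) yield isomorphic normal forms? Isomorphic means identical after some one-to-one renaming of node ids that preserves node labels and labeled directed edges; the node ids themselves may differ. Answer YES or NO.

branch R0-first: apply at {0↦4, 1↦5, 2↦0} → |E|=4, then 1 more step(s) → NF |V|=4 |E|=1 V={0:A, 1:A, 2:C, 6:B} E=2-p->1
branch R2-first: apply at {0↦3, 1↦7, 2↦2, 3↦8} → |E|=3, then 1 more step(s) → NF |V|=4 |E|=1 V={0:A, 1:A, 2:C, 6:B} E=2-p->1
graphs isomorphic (equal up to label-preserving node renaming)

Answer: YES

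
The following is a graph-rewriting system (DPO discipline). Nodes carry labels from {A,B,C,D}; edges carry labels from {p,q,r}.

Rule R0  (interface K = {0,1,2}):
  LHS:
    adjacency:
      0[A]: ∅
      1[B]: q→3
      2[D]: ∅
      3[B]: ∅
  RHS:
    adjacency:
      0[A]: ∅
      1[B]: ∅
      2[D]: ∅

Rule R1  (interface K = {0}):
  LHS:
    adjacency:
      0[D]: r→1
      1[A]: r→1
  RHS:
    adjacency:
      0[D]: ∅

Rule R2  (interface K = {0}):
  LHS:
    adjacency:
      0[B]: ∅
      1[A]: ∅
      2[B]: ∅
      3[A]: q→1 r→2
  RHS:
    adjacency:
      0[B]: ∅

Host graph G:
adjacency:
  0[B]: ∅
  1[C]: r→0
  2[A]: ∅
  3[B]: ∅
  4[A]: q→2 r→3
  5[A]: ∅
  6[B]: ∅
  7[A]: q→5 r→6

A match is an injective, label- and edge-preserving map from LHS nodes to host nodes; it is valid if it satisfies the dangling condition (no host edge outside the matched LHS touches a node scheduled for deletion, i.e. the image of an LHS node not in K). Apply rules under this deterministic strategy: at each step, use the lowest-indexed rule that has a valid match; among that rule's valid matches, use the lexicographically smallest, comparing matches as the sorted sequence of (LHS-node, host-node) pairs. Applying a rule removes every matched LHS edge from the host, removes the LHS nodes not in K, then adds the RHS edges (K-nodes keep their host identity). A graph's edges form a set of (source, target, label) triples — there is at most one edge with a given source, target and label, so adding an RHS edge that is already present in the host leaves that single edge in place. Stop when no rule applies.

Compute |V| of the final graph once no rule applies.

Answer: 2

Derivation:
initial: |V|=8 |E|=5  E = 1-r->0 4-q->2 4-r->3 7-q->5 7-r->6
step 1: apply R2 at {0↦0, 1↦2, 2↦3, 3↦4}  → |V|=5 |E|=3  E = 1-r->0 7-q->5 7-r->6
step 2: apply R2 at {0↦0, 1↦5, 2↦6, 3↦7}  → |V|=2 |E|=1  E = 1-r->0
final graph: no rule applies after step 2
NF nodes: {0:B, 1:C}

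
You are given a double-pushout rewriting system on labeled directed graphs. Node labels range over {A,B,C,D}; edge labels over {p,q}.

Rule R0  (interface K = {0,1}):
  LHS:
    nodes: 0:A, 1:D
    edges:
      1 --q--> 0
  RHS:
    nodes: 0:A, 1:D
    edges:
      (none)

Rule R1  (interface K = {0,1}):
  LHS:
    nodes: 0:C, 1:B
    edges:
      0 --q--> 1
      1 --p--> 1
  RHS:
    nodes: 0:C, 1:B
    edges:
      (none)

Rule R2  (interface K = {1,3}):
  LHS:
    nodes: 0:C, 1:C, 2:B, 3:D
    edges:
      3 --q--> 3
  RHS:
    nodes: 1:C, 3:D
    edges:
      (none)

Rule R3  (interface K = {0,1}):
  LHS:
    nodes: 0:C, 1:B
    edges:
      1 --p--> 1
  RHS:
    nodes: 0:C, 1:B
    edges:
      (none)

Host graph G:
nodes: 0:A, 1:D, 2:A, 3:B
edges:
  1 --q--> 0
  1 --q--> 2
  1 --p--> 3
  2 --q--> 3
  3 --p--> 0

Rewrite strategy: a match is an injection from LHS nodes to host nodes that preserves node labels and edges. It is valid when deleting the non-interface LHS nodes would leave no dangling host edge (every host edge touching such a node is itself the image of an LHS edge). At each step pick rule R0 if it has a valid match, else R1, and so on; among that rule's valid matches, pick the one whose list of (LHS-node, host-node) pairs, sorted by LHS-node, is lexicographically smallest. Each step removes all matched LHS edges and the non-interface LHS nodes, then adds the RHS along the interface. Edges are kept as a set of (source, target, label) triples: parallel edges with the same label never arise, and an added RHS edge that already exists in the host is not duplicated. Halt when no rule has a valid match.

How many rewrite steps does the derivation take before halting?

Answer: 2

Derivation:
initial: |V|=4 |E|=5  E = 1-q->0 1-q->2 1-p->3 2-q->3 3-p->0
step 1: apply R0 at {0↦0, 1↦1}  → |V|=4 |E|=4  E = 1-q->2 1-p->3 2-q->3 3-p->0
step 2: apply R0 at {0↦2, 1↦1}  → |V|=4 |E|=3  E = 1-p->3 2-q->3 3-p->0
halt: no rule applies after step 2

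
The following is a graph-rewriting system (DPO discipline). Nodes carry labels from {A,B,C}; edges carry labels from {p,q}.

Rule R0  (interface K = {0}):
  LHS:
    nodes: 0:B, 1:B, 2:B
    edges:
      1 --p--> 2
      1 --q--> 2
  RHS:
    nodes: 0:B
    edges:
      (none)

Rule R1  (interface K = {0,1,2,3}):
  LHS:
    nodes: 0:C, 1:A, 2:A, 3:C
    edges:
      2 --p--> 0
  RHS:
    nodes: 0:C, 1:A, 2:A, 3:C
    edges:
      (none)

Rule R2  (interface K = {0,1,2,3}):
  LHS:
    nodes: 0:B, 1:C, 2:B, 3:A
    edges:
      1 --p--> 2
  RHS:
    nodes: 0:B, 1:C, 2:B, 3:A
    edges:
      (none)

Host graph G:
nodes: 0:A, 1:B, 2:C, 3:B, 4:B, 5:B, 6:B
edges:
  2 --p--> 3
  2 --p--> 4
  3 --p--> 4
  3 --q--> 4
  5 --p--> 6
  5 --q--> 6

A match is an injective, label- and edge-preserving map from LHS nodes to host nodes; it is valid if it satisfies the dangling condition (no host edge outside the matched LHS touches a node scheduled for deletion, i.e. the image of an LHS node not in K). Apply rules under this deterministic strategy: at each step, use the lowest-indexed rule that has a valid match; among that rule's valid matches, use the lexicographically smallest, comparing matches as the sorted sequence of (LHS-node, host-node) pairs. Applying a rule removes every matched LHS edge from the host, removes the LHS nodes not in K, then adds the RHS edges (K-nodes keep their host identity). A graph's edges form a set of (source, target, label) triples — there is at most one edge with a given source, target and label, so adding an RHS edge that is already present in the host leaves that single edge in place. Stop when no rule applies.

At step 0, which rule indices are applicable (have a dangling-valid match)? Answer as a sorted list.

Answer: [R0,R2]

Rewrite trace:
R0: 3 valid matches — {0↦1, 1↦5, 2↦6}, {0↦3, 1↦5, 2↦6}, {0↦4, 1↦5, 2↦6}
R1: no valid match — LHS pattern not found
R2: 8 valid matches — {0↦1, 1↦2, 2↦3, 3↦0}, {0↦1, 1↦2, 2↦4, 3↦0}, {0↦3, 1↦2, 2↦4, 3↦0} (+5 more)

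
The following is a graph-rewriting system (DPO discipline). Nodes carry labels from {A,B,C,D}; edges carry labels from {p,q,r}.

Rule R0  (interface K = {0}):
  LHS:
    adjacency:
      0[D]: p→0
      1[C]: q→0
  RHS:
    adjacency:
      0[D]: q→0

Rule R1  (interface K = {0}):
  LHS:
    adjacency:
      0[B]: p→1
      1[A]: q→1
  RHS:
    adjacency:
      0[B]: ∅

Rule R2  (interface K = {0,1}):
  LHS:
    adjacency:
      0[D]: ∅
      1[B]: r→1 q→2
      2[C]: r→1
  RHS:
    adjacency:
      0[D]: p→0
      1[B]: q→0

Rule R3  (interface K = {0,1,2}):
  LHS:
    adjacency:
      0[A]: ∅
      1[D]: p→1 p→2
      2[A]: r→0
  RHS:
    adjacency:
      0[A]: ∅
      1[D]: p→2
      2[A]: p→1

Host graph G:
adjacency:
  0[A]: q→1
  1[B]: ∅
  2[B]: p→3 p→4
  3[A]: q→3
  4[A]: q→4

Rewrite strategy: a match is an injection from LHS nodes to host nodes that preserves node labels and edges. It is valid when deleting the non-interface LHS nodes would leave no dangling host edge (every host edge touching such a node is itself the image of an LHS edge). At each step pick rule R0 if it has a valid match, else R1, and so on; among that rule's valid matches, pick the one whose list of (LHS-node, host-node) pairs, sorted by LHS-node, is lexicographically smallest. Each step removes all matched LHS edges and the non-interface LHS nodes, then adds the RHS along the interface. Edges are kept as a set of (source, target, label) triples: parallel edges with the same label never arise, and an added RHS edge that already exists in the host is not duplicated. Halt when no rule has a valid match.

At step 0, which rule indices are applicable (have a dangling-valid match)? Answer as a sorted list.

R0: no valid match — LHS pattern not found
R1: 2 valid matches — {0↦2, 1↦3}, {0↦2, 1↦4}
R2: no valid match — LHS pattern not found
R3: no valid match — LHS pattern not found

Answer: [R1]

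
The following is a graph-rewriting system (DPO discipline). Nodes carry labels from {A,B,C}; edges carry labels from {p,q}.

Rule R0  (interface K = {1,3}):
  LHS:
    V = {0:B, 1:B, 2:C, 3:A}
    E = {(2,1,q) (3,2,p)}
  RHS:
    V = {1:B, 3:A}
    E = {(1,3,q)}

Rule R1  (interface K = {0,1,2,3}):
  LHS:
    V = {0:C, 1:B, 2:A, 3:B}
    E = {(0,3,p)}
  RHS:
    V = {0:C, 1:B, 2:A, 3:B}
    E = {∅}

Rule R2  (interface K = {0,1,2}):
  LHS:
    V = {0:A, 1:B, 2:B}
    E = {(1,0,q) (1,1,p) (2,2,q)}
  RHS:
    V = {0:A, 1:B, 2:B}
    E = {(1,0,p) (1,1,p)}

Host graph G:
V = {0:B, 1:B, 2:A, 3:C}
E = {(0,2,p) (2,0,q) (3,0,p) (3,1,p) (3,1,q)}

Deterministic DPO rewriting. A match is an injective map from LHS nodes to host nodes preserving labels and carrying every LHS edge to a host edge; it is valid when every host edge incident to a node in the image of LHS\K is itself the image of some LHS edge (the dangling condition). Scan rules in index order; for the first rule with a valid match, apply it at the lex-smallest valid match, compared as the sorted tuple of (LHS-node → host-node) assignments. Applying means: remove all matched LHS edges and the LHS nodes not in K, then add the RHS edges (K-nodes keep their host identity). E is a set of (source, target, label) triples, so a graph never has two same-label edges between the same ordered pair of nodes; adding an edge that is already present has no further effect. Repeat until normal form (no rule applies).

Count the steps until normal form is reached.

Answer: 2

Steps:
[0] host  ⇒  4 nodes, 5 edges  {0-p->2 2-q->0 3-p->0 3-p->1 3-q->1}
[1] R1 @ {0↦3, 1↦0, 2↦2, 3↦1}  ⇒  4 nodes, 4 edges  {0-p->2 2-q->0 3-p->0 3-q->1}
[2] R1 @ {0↦3, 1↦1, 2↦2, 3↦0}  ⇒  4 nodes, 3 edges  {0-p->2 2-q->0 3-q->1}
normal form: no rule applies after step 2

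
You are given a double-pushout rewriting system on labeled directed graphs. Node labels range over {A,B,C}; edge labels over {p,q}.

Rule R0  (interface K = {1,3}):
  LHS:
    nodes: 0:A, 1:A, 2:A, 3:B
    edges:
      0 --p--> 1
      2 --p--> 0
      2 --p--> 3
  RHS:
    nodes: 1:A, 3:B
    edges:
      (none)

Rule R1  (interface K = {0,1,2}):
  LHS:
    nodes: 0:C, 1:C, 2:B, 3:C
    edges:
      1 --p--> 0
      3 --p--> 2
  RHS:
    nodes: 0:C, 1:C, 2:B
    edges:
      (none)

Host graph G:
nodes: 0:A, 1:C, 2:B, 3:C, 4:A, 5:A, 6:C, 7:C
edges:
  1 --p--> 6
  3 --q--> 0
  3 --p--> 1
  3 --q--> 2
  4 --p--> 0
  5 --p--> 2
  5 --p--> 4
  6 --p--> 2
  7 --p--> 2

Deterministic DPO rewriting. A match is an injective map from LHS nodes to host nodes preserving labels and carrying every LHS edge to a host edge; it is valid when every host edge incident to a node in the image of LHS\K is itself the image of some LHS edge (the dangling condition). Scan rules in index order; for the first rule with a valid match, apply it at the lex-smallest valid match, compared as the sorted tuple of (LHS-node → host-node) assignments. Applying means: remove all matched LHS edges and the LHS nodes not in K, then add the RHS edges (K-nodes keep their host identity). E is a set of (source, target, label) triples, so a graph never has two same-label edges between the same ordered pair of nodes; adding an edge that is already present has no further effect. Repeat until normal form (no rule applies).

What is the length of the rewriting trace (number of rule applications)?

initial: |V|=8 |E|=9  E = 1-p->6 3-q->0 3-p->1 3-q->2 4-p->0 5-p->2 5-p->4 6-p->2 7-p->2
step 1: apply R0 at {0↦4, 1↦0, 2↦5, 3↦2}  → |V|=6 |E|=6  E = 1-p->6 3-q->0 3-p->1 3-q->2 6-p->2 7-p->2
step 2: apply R1 at {0↦1, 1↦3, 2↦2, 3↦7}  → |V|=5 |E|=4  E = 1-p->6 3-q->0 3-q->2 6-p->2
final graph: no rule applies after step 2

Answer: 2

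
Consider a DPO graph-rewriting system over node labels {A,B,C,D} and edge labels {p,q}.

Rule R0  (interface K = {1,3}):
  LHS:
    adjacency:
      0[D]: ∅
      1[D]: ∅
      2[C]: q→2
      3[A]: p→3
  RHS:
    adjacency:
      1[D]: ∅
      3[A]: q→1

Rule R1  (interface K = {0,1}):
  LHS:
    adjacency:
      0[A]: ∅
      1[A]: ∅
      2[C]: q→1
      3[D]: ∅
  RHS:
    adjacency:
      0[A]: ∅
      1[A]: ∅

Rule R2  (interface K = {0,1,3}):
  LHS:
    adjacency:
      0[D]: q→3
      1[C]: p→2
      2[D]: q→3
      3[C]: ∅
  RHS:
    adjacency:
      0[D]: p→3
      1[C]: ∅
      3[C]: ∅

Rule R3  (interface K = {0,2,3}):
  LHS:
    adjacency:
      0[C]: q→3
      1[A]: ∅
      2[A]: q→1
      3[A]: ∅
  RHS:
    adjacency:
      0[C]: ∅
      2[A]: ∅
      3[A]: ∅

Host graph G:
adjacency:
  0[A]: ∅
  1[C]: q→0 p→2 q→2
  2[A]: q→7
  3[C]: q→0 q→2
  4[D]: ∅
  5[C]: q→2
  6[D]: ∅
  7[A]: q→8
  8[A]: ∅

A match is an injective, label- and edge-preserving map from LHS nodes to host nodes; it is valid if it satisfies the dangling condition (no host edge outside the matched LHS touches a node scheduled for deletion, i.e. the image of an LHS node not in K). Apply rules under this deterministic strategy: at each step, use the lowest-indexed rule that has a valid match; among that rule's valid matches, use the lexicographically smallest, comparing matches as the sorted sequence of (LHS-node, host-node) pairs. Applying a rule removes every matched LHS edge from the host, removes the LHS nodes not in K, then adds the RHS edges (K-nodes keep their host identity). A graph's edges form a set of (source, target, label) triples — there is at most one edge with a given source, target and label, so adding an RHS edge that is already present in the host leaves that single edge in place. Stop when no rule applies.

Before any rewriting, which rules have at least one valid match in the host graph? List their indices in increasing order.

R0: no valid match — LHS pattern not found
R1: 6 valid matches — {0↦0, 1↦2, 2↦5, 3↦4}, {0↦0, 1↦2, 2↦5, 3↦6}, {0↦7, 1↦2, 2↦5, 3↦4} (+3 more)
R2: no valid match — LHS pattern not found
R3: 5 valid matches — {0↦1, 1↦8, 2↦7, 3↦0}, {0↦1, 1↦8, 2↦7, 3↦2}, {0↦3, 1↦8, 2↦7, 3↦0} (+2 more)

Answer: [R1,R3]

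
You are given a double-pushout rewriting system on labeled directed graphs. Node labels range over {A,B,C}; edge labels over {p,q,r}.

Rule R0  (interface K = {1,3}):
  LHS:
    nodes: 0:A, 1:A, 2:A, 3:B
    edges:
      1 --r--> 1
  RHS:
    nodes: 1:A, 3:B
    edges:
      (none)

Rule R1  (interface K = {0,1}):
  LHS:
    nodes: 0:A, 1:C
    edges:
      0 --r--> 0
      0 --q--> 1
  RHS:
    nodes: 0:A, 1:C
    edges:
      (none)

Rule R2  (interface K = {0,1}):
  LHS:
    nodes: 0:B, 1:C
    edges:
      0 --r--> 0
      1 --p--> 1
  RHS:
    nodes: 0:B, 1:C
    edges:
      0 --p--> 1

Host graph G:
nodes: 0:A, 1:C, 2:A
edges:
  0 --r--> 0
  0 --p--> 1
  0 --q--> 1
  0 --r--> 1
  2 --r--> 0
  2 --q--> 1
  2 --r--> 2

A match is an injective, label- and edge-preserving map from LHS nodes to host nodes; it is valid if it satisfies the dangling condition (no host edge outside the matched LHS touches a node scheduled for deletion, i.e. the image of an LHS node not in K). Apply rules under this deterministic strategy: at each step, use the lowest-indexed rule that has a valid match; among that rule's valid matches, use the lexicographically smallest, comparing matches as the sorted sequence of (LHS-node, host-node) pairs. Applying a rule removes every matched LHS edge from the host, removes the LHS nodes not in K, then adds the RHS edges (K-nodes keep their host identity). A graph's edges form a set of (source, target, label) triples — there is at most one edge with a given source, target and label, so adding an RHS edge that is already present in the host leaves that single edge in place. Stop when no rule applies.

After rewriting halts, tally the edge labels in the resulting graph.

start.  V:3 E:7  edges: 0-r->0 0-p->1 0-q->1 0-r->1 2-r->0 2-q->1 2-r->2
1. fire R1 via {0↦0, 1↦1}  →  V:3 E:5  edges: 0-p->1 0-r->1 2-r->0 2-q->1 2-r->2
2. fire R1 via {0↦2, 1↦1}  →  V:3 E:3  edges: 0-p->1 0-r->1 2-r->0
normal form: no rule applies after step 2
NF edges: [(0, 1, 'p'), (0, 1, 'r'), (2, 0, 'r')]

Answer: p:1 r:2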